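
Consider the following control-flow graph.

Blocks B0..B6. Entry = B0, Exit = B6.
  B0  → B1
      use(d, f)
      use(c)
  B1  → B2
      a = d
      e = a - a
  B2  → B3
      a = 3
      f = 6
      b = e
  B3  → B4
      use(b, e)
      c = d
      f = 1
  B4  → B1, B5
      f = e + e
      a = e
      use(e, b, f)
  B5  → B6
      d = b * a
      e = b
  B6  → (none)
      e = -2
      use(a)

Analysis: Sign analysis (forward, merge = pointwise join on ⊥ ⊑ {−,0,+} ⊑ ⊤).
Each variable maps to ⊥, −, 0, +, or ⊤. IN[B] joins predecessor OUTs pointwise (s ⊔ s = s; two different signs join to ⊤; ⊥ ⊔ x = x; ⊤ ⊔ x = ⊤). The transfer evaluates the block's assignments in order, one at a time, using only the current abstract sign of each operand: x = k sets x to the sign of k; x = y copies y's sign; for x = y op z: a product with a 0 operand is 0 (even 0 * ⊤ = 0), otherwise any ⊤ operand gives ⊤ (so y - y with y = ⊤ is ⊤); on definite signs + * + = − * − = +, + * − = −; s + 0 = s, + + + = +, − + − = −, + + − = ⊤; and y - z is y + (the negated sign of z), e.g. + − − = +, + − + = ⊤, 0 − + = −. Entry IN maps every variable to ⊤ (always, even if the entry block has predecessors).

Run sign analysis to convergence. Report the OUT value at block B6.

Answer: {a: ⊤, b: ⊤, c: ⊤, d: ⊤, e: -, f: ⊤}

Trace:
Fixpoint table:
  B0:  IN=(all ⊤)  OUT=(all ⊤)
  B1:  IN=(all ⊤)  OUT=(all ⊤)
  B2:  IN=(all ⊤)  OUT={a:+, f:+; rest ⊤}
  B3:  IN={a:+, f:+; rest ⊤}  OUT={a:+, f:+; rest ⊤}
  B4:  IN={a:+, f:+; rest ⊤}  OUT=(all ⊤)
  B5:  IN=(all ⊤)  OUT=(all ⊤)
  B6:  IN=(all ⊤)  OUT={e:-; rest ⊤}

Merge at B6: IN[B6] = OUT[B5] = {a: ⊤, b: ⊤, c: ⊤, d: ⊤, e: ⊤, f: ⊤}
Applying B6's transfer function to that IN value gives OUT[B6] (row B6 above).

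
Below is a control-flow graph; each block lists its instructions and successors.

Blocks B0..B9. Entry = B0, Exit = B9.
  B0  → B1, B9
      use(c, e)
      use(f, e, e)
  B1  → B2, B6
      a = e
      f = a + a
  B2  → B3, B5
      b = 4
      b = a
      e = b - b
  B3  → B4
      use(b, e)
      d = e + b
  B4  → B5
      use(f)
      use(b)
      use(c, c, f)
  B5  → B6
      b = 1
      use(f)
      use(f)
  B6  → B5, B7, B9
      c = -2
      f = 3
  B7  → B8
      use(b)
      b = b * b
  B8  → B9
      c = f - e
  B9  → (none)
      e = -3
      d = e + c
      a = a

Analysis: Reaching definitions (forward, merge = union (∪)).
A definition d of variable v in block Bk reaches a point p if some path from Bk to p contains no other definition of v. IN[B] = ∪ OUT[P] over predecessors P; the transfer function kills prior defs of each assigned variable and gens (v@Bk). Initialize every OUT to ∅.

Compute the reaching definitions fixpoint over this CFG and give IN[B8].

Converged values:
  B0:   IN={}   OUT={}
  B1:   IN={}   OUT={a@B1, f@B1}
  B2:   IN={a@B1, f@B1}   OUT={a@B1, b@B2, e@B2, f@B1}
  B3:   IN={a@B1, b@B2, e@B2, f@B1}   OUT={a@B1, b@B2, d@B3, e@B2, f@B1}
  B4:   IN={a@B1, b@B2, d@B3, e@B2, f@B1}   OUT={a@B1, b@B2, d@B3, e@B2, f@B1}
  B5:   IN={a@B1, b@B2, b@B5, c@B6, d@B3, e@B2, f@B1, f@B6}   OUT={a@B1, b@B5, c@B6, d@B3, e@B2, f@B1, f@B6}
  B6:   IN={a@B1, b@B5, c@B6, d@B3, e@B2, f@B1, f@B6}   OUT={a@B1, b@B5, c@B6, d@B3, e@B2, f@B6}
  B7:   IN={a@B1, b@B5, c@B6, d@B3, e@B2, f@B6}   OUT={a@B1, b@B7, c@B6, d@B3, e@B2, f@B6}
  B8:   IN={a@B1, b@B7, c@B6, d@B3, e@B2, f@B6}   OUT={a@B1, b@B7, c@B8, d@B3, e@B2, f@B6}
  B9:   IN={a@B1, b@B5, b@B7, c@B6, c@B8, d@B3, e@B2, f@B6}   OUT={a@B9, b@B5, b@B7, c@B6, c@B8, d@B9, e@B9, f@B6}

Merge at B8: IN[B8] = OUT[B7] = {a@B1, b@B7, c@B6, d@B3, e@B2, f@B6}

Answer: {a@B1, b@B7, c@B6, d@B3, e@B2, f@B6}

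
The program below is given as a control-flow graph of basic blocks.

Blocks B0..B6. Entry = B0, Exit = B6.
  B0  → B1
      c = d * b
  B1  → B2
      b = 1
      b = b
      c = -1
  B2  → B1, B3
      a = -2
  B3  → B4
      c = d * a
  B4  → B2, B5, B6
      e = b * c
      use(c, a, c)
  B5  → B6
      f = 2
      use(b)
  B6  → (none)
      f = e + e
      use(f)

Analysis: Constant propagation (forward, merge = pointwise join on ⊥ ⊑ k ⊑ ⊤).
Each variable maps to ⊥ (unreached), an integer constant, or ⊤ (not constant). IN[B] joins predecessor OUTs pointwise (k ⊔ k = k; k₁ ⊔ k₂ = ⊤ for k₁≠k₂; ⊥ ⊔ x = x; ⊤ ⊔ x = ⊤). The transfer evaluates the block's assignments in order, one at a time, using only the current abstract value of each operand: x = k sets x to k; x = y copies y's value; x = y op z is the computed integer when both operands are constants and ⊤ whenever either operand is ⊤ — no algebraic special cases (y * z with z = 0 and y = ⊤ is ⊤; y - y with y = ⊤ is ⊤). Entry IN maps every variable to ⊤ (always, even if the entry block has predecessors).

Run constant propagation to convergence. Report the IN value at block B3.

Fixpoint table:
  B0:  IN=(all ⊤)  OUT=(all ⊤)
  B1:  IN=(all ⊤)  OUT={b:1, c:-1; rest ⊤}
  B2:  IN={b:1; rest ⊤}  OUT={a:-2, b:1; rest ⊤}
  B3:  IN={a:-2, b:1; rest ⊤}  OUT={a:-2, b:1; rest ⊤}
  B4:  IN={a:-2, b:1; rest ⊤}  OUT={a:-2, b:1; rest ⊤}
  B5:  IN={a:-2, b:1; rest ⊤}  OUT={a:-2, b:1, f:2; rest ⊤}
  B6:  IN={a:-2, b:1; rest ⊤}  OUT={a:-2, b:1; rest ⊤}

Merge at B3: IN[B3] = OUT[B2] = {a: -2, b: 1, c: ⊤, d: ⊤, e: ⊤, f: ⊤}

Answer: {a: -2, b: 1, c: ⊤, d: ⊤, e: ⊤, f: ⊤}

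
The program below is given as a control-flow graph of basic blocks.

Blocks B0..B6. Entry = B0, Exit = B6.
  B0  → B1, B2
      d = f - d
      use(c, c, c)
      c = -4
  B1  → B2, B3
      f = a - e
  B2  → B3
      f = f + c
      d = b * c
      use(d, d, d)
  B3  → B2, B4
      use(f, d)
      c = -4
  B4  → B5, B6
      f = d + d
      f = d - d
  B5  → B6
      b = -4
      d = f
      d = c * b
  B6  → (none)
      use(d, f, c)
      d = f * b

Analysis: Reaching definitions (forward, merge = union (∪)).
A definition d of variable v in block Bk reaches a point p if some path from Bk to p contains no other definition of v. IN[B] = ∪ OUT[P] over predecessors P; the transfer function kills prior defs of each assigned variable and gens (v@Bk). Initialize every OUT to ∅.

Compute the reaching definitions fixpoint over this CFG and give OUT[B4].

Answer: {c@B3, d@B0, d@B2, f@B4}

Derivation:
Converged values:
  B0:   IN={}   OUT={c@B0, d@B0}
  B1:   IN={c@B0, d@B0}   OUT={c@B0, d@B0, f@B1}
  B2:   IN={c@B0, c@B3, d@B0, d@B2, f@B1, f@B2}   OUT={c@B0, c@B3, d@B2, f@B2}
  B3:   IN={c@B0, c@B3, d@B0, d@B2, f@B1, f@B2}   OUT={c@B3, d@B0, d@B2, f@B1, f@B2}
  B4:   IN={c@B3, d@B0, d@B2, f@B1, f@B2}   OUT={c@B3, d@B0, d@B2, f@B4}
  B5:   IN={c@B3, d@B0, d@B2, f@B4}   OUT={b@B5, c@B3, d@B5, f@B4}
  B6:   IN={b@B5, c@B3, d@B0, d@B2, d@B5, f@B4}   OUT={b@B5, c@B3, d@B6, f@B4}

Merge at B4: IN[B4] = OUT[B3] = {c@B3, d@B0, d@B2, f@B1, f@B2}
Applying B4's transfer function to that IN value gives OUT[B4] (row B4 above).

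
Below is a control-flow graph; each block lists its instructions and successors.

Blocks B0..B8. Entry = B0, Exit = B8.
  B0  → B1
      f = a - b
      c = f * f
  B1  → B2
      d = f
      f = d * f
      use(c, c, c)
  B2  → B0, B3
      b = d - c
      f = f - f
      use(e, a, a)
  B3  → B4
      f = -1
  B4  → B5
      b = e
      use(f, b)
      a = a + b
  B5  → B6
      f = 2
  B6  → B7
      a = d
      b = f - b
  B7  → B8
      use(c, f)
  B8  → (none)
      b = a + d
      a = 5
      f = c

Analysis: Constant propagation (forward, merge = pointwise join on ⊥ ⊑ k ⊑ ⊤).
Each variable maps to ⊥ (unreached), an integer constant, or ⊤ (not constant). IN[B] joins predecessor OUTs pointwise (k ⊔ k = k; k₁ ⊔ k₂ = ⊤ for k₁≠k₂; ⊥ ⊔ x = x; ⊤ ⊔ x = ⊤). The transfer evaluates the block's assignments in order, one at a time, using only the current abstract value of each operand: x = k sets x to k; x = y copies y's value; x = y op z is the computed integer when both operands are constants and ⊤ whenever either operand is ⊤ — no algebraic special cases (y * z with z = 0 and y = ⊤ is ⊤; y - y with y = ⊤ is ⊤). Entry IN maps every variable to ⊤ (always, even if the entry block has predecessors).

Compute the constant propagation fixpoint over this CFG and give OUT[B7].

Converged values:
  B0:  IN=(all ⊤)  OUT=(all ⊤)
  B1:  IN=(all ⊤)  OUT=(all ⊤)
  B2:  IN=(all ⊤)  OUT=(all ⊤)
  B3:  IN=(all ⊤)  OUT={f:-1; rest ⊤}
  B4:  IN={f:-1; rest ⊤}  OUT={f:-1; rest ⊤}
  B5:  IN={f:-1; rest ⊤}  OUT={f:2; rest ⊤}
  B6:  IN={f:2; rest ⊤}  OUT={f:2; rest ⊤}
  B7:  IN={f:2; rest ⊤}  OUT={f:2; rest ⊤}
  B8:  IN={f:2; rest ⊤}  OUT={a:5; rest ⊤}

Merge at B7: IN[B7] = OUT[B6] = {a: ⊤, b: ⊤, c: ⊤, d: ⊤, e: ⊤, f: 2}
Applying B7's transfer function to that IN value gives OUT[B7] (row B7 above).

Answer: {a: ⊤, b: ⊤, c: ⊤, d: ⊤, e: ⊤, f: 2}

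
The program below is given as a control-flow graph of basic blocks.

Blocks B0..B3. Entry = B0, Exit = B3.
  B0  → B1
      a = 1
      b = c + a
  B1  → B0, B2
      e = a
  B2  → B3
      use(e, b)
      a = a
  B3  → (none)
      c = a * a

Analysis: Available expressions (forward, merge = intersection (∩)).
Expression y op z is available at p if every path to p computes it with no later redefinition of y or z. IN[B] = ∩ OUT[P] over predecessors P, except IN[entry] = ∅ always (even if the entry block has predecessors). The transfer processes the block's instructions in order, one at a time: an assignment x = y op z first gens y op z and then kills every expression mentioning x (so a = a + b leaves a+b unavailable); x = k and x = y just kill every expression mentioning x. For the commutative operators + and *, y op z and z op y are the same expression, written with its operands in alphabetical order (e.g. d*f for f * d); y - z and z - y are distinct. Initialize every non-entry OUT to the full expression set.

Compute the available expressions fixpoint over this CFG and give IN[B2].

Answer: {a+c}

Trace:
Converged values:
  B0:  IN={}  OUT={a+c}
  B1:  IN={a+c}  OUT={a+c}
  B2:  IN={a+c}  OUT={}
  B3:  IN={}  OUT={a*a}

Merge at B2: IN[B2] = OUT[B1] = {a+c}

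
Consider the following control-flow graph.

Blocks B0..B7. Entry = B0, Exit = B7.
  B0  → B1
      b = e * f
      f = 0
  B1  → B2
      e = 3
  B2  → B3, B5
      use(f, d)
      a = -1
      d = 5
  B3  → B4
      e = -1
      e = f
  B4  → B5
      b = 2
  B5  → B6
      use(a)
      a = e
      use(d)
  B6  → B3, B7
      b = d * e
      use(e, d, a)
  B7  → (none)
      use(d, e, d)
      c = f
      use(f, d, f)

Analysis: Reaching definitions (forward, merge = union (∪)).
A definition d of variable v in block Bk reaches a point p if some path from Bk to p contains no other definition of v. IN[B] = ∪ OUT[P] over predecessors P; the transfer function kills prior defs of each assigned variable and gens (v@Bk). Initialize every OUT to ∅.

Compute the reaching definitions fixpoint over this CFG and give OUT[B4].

Per-block solution:
  B0: | IN={} | OUT={b@B0, f@B0}
  B1: | IN={b@B0, f@B0} | OUT={b@B0, e@B1, f@B0}
  B2: | IN={b@B0, e@B1, f@B0} | OUT={a@B2, b@B0, d@B2, e@B1, f@B0}
  B3: | IN={a@B2, a@B5, b@B0, b@B6, d@B2, e@B1, e@B3, f@B0} | OUT={a@B2, a@B5, b@B0, b@B6, d@B2, e@B3, f@B0}
  B4: | IN={a@B2, a@B5, b@B0, b@B6, d@B2, e@B3, f@B0} | OUT={a@B2, a@B5, b@B4, d@B2, e@B3, f@B0}
  B5: | IN={a@B2, a@B5, b@B0, b@B4, d@B2, e@B1, e@B3, f@B0} | OUT={a@B5, b@B0, b@B4, d@B2, e@B1, e@B3, f@B0}
  B6: | IN={a@B5, b@B0, b@B4, d@B2, e@B1, e@B3, f@B0} | OUT={a@B5, b@B6, d@B2, e@B1, e@B3, f@B0}
  B7: | IN={a@B5, b@B6, d@B2, e@B1, e@B3, f@B0} | OUT={a@B5, b@B6, c@B7, d@B2, e@B1, e@B3, f@B0}

Merge at B4: IN[B4] = OUT[B3] = {a@B2, a@B5, b@B0, b@B6, d@B2, e@B3, f@B0}
Applying B4's transfer function to that IN value gives OUT[B4] (row B4 above).

Answer: {a@B2, a@B5, b@B4, d@B2, e@B3, f@B0}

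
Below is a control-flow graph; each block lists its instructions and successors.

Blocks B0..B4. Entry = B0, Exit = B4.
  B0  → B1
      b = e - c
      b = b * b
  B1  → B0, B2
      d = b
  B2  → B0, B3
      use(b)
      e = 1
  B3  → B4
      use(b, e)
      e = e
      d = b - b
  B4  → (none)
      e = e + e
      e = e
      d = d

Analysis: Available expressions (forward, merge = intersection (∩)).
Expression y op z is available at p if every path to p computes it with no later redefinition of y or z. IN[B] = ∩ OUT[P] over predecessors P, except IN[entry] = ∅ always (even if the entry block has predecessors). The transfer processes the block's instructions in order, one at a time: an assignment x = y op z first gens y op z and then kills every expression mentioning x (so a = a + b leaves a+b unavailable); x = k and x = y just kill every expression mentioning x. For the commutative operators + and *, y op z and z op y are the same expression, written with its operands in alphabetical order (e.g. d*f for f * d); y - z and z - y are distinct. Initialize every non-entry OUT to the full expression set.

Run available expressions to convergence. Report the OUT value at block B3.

Per-block solution:
  B0:  IN={}  OUT={e-c}
  B1:  IN={e-c}  OUT={e-c}
  B2:  IN={e-c}  OUT={}
  B3:  IN={}  OUT={b-b}
  B4:  IN={b-b}  OUT={b-b}

Merge at B3: IN[B3] = OUT[B2] = {}
Applying B3's transfer function to that IN value gives OUT[B3] (row B3 above).

Answer: {b-b}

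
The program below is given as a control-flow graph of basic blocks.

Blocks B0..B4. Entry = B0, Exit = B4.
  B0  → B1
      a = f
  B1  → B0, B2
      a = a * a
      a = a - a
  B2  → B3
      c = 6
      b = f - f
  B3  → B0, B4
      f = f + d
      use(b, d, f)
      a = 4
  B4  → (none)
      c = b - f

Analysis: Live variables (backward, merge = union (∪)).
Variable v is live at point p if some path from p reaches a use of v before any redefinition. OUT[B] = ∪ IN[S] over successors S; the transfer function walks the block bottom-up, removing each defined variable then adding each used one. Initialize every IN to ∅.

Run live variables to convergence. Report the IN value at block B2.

Fixpoint table:
  B0: | IN={d, f} | OUT={a, d, f}
  B1: | IN={a, d, f} | OUT={d, f}
  B2: | IN={d, f} | OUT={b, d, f}
  B3: | IN={b, d, f} | OUT={b, d, f}
  B4: | IN={b, f} | OUT={}

Merge at B2: OUT[B2] = IN[B3] = {b, d, f}
Applying B2's transfer function to that OUT value gives IN[B2] (row B2 above).

Answer: {d, f}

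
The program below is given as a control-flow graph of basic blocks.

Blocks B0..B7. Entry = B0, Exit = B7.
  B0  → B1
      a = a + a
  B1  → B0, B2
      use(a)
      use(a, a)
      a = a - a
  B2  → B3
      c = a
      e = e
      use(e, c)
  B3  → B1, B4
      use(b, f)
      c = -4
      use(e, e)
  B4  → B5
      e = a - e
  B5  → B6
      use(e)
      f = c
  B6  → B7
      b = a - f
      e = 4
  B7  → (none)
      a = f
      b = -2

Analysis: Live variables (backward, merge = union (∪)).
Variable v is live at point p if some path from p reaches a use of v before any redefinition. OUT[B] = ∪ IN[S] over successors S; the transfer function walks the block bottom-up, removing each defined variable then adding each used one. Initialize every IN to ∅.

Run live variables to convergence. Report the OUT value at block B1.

Answer: {a, b, e, f}

Trace:
Per-block solution:
  B0:   IN={a, b, e, f}   OUT={a, b, e, f}
  B1:   IN={a, b, e, f}   OUT={a, b, e, f}
  B2:   IN={a, b, e, f}   OUT={a, b, e, f}
  B3:   IN={a, b, e, f}   OUT={a, b, c, e, f}
  B4:   IN={a, c, e}   OUT={a, c, e}
  B5:   IN={a, c, e}   OUT={a, f}
  B6:   IN={a, f}   OUT={f}
  B7:   IN={f}   OUT={}

Merge at B1: OUT[B1] = IN[B0] ⊔ IN[B2] = {a, b, e, f}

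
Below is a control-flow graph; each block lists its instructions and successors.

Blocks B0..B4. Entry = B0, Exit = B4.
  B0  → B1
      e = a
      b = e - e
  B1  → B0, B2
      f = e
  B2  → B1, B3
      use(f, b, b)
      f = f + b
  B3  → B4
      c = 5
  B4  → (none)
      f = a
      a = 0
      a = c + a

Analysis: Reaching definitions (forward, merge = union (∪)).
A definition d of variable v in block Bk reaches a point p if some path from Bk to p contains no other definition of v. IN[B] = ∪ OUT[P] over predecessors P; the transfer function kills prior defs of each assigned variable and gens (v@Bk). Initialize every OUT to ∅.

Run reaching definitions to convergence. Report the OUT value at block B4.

Per-block solution:
  B0: | IN={b@B0, e@B0, f@B1} | OUT={b@B0, e@B0, f@B1}
  B1: | IN={b@B0, e@B0, f@B1, f@B2} | OUT={b@B0, e@B0, f@B1}
  B2: | IN={b@B0, e@B0, f@B1} | OUT={b@B0, e@B0, f@B2}
  B3: | IN={b@B0, e@B0, f@B2} | OUT={b@B0, c@B3, e@B0, f@B2}
  B4: | IN={b@B0, c@B3, e@B0, f@B2} | OUT={a@B4, b@B0, c@B3, e@B0, f@B4}

Merge at B4: IN[B4] = OUT[B3] = {b@B0, c@B3, e@B0, f@B2}
Applying B4's transfer function to that IN value gives OUT[B4] (row B4 above).

Answer: {a@B4, b@B0, c@B3, e@B0, f@B4}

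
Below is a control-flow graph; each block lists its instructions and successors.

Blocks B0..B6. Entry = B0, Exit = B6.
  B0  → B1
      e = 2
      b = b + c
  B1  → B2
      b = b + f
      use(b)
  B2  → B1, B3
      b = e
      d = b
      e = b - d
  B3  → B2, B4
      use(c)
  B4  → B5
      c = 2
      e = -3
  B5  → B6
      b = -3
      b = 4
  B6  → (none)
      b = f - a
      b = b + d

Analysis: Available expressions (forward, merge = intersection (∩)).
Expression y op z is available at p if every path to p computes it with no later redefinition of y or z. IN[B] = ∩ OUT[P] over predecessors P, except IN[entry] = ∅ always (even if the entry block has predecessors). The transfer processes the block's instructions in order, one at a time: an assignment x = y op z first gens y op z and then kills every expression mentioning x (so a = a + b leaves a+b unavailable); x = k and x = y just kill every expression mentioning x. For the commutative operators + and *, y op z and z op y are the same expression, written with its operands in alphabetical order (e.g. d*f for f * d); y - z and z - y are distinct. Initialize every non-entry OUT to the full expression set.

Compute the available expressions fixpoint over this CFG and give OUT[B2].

Answer: {b-d}

Trace:
Per-block solution:
  B0:   IN={}   OUT={}
  B1:   IN={}   OUT={}
  B2:   IN={}   OUT={b-d}
  B3:   IN={b-d}   OUT={b-d}
  B4:   IN={b-d}   OUT={b-d}
  B5:   IN={b-d}   OUT={}
  B6:   IN={}   OUT={f-a}

Merge at B2: IN[B2] = OUT[B1] ∩ OUT[B3] = {}
Applying B2's transfer function to that IN value gives OUT[B2] (row B2 above).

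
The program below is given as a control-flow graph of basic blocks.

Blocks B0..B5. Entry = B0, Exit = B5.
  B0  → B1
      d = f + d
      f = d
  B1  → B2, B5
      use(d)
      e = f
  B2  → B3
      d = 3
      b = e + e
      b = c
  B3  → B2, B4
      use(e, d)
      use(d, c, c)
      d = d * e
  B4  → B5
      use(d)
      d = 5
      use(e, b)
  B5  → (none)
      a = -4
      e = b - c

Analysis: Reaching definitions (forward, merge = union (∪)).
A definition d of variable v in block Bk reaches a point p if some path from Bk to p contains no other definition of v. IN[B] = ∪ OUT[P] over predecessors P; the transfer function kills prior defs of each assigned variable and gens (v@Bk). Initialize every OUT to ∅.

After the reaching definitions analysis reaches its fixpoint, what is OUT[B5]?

Answer: {a@B5, b@B2, d@B0, d@B4, e@B5, f@B0}

Trace:
Per-block solution:
  B0:  IN={}  OUT={d@B0, f@B0}
  B1:  IN={d@B0, f@B0}  OUT={d@B0, e@B1, f@B0}
  B2:  IN={b@B2, d@B0, d@B3, e@B1, f@B0}  OUT={b@B2, d@B2, e@B1, f@B0}
  B3:  IN={b@B2, d@B2, e@B1, f@B0}  OUT={b@B2, d@B3, e@B1, f@B0}
  B4:  IN={b@B2, d@B3, e@B1, f@B0}  OUT={b@B2, d@B4, e@B1, f@B0}
  B5:  IN={b@B2, d@B0, d@B4, e@B1, f@B0}  OUT={a@B5, b@B2, d@B0, d@B4, e@B5, f@B0}

Merge at B5: IN[B5] = OUT[B1] ⊔ OUT[B4] = {b@B2, d@B0, d@B4, e@B1, f@B0}
Applying B5's transfer function to that IN value gives OUT[B5] (row B5 above).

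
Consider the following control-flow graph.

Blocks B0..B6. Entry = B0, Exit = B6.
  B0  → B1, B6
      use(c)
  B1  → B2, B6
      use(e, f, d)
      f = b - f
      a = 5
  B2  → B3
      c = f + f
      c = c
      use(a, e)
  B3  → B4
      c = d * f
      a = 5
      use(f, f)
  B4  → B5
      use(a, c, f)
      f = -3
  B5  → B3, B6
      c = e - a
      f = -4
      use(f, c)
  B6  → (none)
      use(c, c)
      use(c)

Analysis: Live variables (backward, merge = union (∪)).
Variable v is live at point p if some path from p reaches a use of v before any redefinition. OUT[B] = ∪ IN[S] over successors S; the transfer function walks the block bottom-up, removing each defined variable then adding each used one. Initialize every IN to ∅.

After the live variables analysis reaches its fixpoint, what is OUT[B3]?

Converged values:
  B0:  IN={b, c, d, e, f}  OUT={b, c, d, e, f}
  B1:  IN={b, c, d, e, f}  OUT={a, c, d, e, f}
  B2:  IN={a, d, e, f}  OUT={d, e, f}
  B3:  IN={d, e, f}  OUT={a, c, d, e, f}
  B4:  IN={a, c, d, e, f}  OUT={a, d, e}
  B5:  IN={a, d, e}  OUT={c, d, e, f}
  B6:  IN={c}  OUT={}

Merge at B3: OUT[B3] = IN[B4] = {a, c, d, e, f}

Answer: {a, c, d, e, f}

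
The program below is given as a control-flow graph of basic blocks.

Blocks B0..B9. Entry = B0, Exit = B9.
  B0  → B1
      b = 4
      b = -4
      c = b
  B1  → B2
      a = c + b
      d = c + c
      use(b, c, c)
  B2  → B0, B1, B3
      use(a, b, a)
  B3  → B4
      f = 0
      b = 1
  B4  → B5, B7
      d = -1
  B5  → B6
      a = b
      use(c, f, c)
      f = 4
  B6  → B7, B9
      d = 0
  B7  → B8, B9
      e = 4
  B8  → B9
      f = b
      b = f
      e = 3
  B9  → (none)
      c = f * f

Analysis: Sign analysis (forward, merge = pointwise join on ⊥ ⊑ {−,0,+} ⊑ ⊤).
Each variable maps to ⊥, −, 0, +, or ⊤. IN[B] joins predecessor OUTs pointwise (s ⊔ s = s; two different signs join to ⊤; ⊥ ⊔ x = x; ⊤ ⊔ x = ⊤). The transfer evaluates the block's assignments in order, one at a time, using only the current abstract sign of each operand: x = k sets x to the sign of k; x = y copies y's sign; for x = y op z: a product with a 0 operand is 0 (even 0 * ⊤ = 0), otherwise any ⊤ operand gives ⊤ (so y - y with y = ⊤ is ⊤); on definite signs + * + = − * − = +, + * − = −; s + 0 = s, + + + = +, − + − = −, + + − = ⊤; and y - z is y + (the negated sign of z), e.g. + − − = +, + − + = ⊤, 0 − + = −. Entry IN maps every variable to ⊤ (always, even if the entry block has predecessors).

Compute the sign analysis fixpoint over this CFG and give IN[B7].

Answer: {a: ⊤, b: +, c: -, d: ⊤, e: ⊤, f: ⊤}

Derivation:
Per-block solution:
  B0:  IN=(all ⊤)  OUT={b:-, c:-; rest ⊤}
  B1:  IN={b:-, c:-; rest ⊤}  OUT={a:-, b:-, c:-, d:-; rest ⊤}
  B2:  IN={a:-, b:-, c:-, d:-; rest ⊤}  OUT={a:-, b:-, c:-, d:-; rest ⊤}
  B3:  IN={a:-, b:-, c:-, d:-; rest ⊤}  OUT={a:-, b:+, c:-, d:-, f:0; rest ⊤}
  B4:  IN={a:-, b:+, c:-, d:-, f:0; rest ⊤}  OUT={a:-, b:+, c:-, d:-, f:0; rest ⊤}
  B5:  IN={a:-, b:+, c:-, d:-, f:0; rest ⊤}  OUT={a:+, b:+, c:-, d:-, f:+; rest ⊤}
  B6:  IN={a:+, b:+, c:-, d:-, f:+; rest ⊤}  OUT={a:+, b:+, c:-, d:0, f:+; rest ⊤}
  B7:  IN={b:+, c:-; rest ⊤}  OUT={b:+, c:-, e:+; rest ⊤}
  B8:  IN={b:+, c:-, e:+; rest ⊤}  OUT={b:+, c:-, e:+, f:+; rest ⊤}
  B9:  IN={b:+, c:-; rest ⊤}  OUT={b:+; rest ⊤}

Merge at B7: IN[B7] = OUT[B4] ⊔ OUT[B6] = {a: ⊤, b: +, c: -, d: ⊤, e: ⊤, f: ⊤}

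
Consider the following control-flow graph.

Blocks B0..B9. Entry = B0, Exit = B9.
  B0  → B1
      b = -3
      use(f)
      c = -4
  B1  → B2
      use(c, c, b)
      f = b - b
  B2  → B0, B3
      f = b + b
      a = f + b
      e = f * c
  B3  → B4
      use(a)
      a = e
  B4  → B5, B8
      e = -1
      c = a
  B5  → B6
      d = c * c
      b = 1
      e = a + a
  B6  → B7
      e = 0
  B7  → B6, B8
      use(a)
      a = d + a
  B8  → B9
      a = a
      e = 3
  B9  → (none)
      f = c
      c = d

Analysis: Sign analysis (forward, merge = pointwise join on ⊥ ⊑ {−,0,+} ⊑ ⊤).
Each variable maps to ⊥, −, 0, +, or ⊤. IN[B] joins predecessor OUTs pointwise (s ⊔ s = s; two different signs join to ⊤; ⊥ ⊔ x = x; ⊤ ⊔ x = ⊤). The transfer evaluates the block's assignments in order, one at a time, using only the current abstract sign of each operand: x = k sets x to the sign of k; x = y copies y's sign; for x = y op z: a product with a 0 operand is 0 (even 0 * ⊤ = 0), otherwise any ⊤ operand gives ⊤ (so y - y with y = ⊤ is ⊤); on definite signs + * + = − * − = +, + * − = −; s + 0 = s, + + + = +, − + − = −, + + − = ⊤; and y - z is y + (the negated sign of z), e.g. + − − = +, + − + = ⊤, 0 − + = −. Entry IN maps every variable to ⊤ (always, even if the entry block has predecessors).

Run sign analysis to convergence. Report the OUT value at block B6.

Per-block solution:
  B0: | IN=(all ⊤) | OUT={b:-, c:-; rest ⊤}
  B1: | IN={b:-, c:-; rest ⊤} | OUT={b:-, c:-; rest ⊤}
  B2: | IN={b:-, c:-; rest ⊤} | OUT={a:-, b:-, c:-, e:+, f:-; rest ⊤}
  B3: | IN={a:-, b:-, c:-, e:+, f:-; rest ⊤} | OUT={a:+, b:-, c:-, e:+, f:-; rest ⊤}
  B4: | IN={a:+, b:-, c:-, e:+, f:-; rest ⊤} | OUT={a:+, b:-, c:+, e:-, f:-; rest ⊤}
  B5: | IN={a:+, b:-, c:+, e:-, f:-; rest ⊤} | OUT={a:+, b:+, c:+, d:+, e:+, f:-; rest ⊤}
  B6: | IN={a:+, b:+, c:+, d:+, f:-; rest ⊤} | OUT={a:+, b:+, c:+, d:+, e:0, f:-; rest ⊤}
  B7: | IN={a:+, b:+, c:+, d:+, e:0, f:-; rest ⊤} | OUT={a:+, b:+, c:+, d:+, e:0, f:-; rest ⊤}
  B8: | IN={a:+, c:+, f:-; rest ⊤} | OUT={a:+, c:+, e:+, f:-; rest ⊤}
  B9: | IN={a:+, c:+, e:+, f:-; rest ⊤} | OUT={a:+, e:+, f:+; rest ⊤}

Merge at B6: IN[B6] = OUT[B5] ⊔ OUT[B7] = {a: +, b: +, c: +, d: +, e: ⊤, f: -}
Applying B6's transfer function to that IN value gives OUT[B6] (row B6 above).

Answer: {a: +, b: +, c: +, d: +, e: 0, f: -}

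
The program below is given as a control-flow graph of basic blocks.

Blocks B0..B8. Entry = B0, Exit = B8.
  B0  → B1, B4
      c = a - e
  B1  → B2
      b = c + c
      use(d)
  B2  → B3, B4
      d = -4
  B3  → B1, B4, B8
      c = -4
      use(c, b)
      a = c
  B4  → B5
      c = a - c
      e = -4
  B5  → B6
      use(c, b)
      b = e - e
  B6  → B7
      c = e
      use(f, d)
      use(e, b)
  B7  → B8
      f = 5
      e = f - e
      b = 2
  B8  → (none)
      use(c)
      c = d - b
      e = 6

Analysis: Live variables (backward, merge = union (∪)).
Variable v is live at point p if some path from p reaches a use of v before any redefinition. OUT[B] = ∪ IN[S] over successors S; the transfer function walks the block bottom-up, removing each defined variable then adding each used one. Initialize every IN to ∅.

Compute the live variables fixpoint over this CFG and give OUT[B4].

Fixpoint table:
  B0:   IN={a, b, d, e, f}   OUT={a, b, c, d, f}
  B1:   IN={a, c, d, f}   OUT={a, b, c, f}
  B2:   IN={a, b, c, f}   OUT={a, b, c, d, f}
  B3:   IN={b, d, f}   OUT={a, b, c, d, f}
  B4:   IN={a, b, c, d, f}   OUT={b, c, d, e, f}
  B5:   IN={b, c, d, e, f}   OUT={b, d, e, f}
  B6:   IN={b, d, e, f}   OUT={c, d, e}
  B7:   IN={c, d, e}   OUT={b, c, d}
  B8:   IN={b, c, d}   OUT={}

Merge at B4: OUT[B4] = IN[B5] = {b, c, d, e, f}

Answer: {b, c, d, e, f}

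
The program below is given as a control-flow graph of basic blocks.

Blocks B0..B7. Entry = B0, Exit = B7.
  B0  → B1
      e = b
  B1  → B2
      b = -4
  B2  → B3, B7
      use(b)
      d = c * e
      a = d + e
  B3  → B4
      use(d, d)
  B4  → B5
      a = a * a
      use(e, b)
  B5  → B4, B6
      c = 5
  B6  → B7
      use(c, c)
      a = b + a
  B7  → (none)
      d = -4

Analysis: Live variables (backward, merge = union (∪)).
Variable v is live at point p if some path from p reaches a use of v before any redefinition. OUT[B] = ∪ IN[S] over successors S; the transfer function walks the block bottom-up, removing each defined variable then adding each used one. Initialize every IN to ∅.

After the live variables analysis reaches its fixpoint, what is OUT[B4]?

Answer: {a, b, e}

Derivation:
Fixpoint table:
  B0:  IN={b, c}  OUT={c, e}
  B1:  IN={c, e}  OUT={b, c, e}
  B2:  IN={b, c, e}  OUT={a, b, d, e}
  B3:  IN={a, b, d, e}  OUT={a, b, e}
  B4:  IN={a, b, e}  OUT={a, b, e}
  B5:  IN={a, b, e}  OUT={a, b, c, e}
  B6:  IN={a, b, c}  OUT={}
  B7:  IN={}  OUT={}

Merge at B4: OUT[B4] = IN[B5] = {a, b, e}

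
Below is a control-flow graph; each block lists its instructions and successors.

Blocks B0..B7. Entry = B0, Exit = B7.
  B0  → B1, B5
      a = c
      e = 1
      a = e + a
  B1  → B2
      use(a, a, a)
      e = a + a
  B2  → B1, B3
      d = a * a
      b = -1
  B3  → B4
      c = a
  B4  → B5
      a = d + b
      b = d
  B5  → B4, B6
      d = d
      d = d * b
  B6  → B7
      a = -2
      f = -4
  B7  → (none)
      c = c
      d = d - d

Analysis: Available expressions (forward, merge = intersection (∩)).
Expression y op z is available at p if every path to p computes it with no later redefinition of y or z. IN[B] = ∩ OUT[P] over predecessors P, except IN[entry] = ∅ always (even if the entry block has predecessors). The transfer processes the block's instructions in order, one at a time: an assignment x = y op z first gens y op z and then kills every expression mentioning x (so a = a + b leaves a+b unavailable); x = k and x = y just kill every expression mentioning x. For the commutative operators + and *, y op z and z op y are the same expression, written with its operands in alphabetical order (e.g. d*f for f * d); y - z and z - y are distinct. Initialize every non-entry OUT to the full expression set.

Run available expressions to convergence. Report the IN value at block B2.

Answer: {a+a}

Trace:
Per-block solution:
  B0:  IN={}  OUT={}
  B1:  IN={}  OUT={a+a}
  B2:  IN={a+a}  OUT={a*a, a+a}
  B3:  IN={a*a, a+a}  OUT={a*a, a+a}
  B4:  IN={}  OUT={}
  B5:  IN={}  OUT={}
  B6:  IN={}  OUT={}
  B7:  IN={}  OUT={}

Merge at B2: IN[B2] = OUT[B1] = {a+a}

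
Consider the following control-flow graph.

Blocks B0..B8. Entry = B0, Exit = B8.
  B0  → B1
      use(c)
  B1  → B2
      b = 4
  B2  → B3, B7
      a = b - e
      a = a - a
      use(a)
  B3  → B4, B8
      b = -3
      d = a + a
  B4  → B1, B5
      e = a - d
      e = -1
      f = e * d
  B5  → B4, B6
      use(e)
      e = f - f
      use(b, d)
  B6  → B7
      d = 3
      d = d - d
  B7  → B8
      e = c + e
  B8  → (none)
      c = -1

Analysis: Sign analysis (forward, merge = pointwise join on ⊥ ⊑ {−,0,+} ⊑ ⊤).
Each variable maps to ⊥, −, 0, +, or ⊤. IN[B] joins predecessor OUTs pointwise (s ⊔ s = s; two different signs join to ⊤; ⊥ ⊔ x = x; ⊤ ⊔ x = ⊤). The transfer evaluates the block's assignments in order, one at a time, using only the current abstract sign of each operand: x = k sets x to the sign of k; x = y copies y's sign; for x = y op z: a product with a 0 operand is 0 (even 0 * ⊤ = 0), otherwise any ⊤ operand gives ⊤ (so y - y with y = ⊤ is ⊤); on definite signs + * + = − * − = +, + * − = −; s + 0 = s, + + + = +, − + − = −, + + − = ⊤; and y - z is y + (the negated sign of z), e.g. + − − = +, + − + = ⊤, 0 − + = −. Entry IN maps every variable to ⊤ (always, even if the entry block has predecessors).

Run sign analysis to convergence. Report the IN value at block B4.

Answer: {a: ⊤, b: -, c: ⊤, d: ⊤, e: ⊤, f: ⊤}

Trace:
Per-block solution:
  B0:   IN=(all ⊤)   OUT=(all ⊤)
  B1:   IN=(all ⊤)   OUT={b:+; rest ⊤}
  B2:   IN={b:+; rest ⊤}   OUT={b:+; rest ⊤}
  B3:   IN={b:+; rest ⊤}   OUT={b:-; rest ⊤}
  B4:   IN={b:-; rest ⊤}   OUT={b:-, e:-; rest ⊤}
  B5:   IN={b:-, e:-; rest ⊤}   OUT={b:-; rest ⊤}
  B6:   IN={b:-; rest ⊤}   OUT={b:-; rest ⊤}
  B7:   IN=(all ⊤)   OUT=(all ⊤)
  B8:   IN=(all ⊤)   OUT={c:-; rest ⊤}

Merge at B4: IN[B4] = OUT[B3] ⊔ OUT[B5] = {a: ⊤, b: -, c: ⊤, d: ⊤, e: ⊤, f: ⊤}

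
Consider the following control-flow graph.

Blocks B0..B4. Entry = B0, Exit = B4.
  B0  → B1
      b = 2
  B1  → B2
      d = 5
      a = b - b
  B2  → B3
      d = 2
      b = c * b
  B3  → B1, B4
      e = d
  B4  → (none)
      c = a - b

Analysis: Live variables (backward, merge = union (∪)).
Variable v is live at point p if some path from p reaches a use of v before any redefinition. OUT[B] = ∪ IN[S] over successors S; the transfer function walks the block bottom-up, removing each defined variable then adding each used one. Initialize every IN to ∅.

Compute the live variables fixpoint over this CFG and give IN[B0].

Per-block solution:
  B0:  IN={c}  OUT={b, c}
  B1:  IN={b, c}  OUT={a, b, c}
  B2:  IN={a, b, c}  OUT={a, b, c, d}
  B3:  IN={a, b, c, d}  OUT={a, b, c}
  B4:  IN={a, b}  OUT={}

Merge at B0: OUT[B0] = IN[B1] = {b, c}
Applying B0's transfer function to that OUT value gives IN[B0] (row B0 above).

Answer: {c}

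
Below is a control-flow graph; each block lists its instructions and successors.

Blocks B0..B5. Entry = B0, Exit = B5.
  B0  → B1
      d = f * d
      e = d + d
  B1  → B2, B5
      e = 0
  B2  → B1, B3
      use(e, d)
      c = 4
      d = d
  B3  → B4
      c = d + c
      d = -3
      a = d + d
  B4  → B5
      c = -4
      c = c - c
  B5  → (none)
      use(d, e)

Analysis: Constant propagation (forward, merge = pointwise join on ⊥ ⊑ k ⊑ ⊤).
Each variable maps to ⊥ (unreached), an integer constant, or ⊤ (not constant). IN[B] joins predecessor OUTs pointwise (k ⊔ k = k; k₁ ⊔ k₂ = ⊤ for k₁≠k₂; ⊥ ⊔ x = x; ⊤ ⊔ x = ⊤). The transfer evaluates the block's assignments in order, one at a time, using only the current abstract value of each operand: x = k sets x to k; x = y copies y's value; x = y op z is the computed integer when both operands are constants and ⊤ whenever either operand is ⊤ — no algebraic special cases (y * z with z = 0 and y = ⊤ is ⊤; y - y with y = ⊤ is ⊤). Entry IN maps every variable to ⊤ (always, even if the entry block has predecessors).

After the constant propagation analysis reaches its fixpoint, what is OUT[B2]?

Converged values:
  B0: | IN=(all ⊤) | OUT=(all ⊤)
  B1: | IN=(all ⊤) | OUT={e:0; rest ⊤}
  B2: | IN={e:0; rest ⊤} | OUT={c:4, e:0; rest ⊤}
  B3: | IN={c:4, e:0; rest ⊤} | OUT={a:-6, d:-3, e:0; rest ⊤}
  B4: | IN={a:-6, d:-3, e:0; rest ⊤} | OUT={a:-6, c:0, d:-3, e:0; rest ⊤}
  B5: | IN={e:0; rest ⊤} | OUT={e:0; rest ⊤}

Merge at B2: IN[B2] = OUT[B1] = {a: ⊤, b: ⊤, c: ⊤, d: ⊤, e: 0, f: ⊤}
Applying B2's transfer function to that IN value gives OUT[B2] (row B2 above).

Answer: {a: ⊤, b: ⊤, c: 4, d: ⊤, e: 0, f: ⊤}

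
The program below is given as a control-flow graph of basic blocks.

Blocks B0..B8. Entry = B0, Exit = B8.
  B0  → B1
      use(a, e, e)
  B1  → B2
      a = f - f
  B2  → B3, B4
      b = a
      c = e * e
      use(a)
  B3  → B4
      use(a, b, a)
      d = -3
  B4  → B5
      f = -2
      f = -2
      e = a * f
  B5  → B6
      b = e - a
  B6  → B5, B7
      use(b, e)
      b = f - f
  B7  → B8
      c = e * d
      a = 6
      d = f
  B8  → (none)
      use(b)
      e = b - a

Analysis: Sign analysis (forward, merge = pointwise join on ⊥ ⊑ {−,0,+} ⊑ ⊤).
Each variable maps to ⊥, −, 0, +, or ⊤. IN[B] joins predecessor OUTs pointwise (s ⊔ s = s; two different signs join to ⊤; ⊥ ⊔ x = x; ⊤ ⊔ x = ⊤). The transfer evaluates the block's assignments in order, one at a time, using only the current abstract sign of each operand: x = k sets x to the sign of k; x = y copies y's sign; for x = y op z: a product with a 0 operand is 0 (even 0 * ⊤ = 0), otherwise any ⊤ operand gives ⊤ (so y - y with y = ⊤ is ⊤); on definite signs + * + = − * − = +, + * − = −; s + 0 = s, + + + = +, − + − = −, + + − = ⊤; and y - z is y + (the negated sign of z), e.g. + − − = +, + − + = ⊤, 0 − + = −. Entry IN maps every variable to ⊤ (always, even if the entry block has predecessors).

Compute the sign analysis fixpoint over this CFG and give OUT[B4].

Per-block solution:
  B0: | IN=(all ⊤) | OUT=(all ⊤)
  B1: | IN=(all ⊤) | OUT=(all ⊤)
  B2: | IN=(all ⊤) | OUT=(all ⊤)
  B3: | IN=(all ⊤) | OUT={d:-; rest ⊤}
  B4: | IN=(all ⊤) | OUT={f:-; rest ⊤}
  B5: | IN={f:-; rest ⊤} | OUT={f:-; rest ⊤}
  B6: | IN={f:-; rest ⊤} | OUT={f:-; rest ⊤}
  B7: | IN={f:-; rest ⊤} | OUT={a:+, d:-, f:-; rest ⊤}
  B8: | IN={a:+, d:-, f:-; rest ⊤} | OUT={a:+, d:-, f:-; rest ⊤}

Merge at B4: IN[B4] = OUT[B2] ⊔ OUT[B3] = {a: ⊤, b: ⊤, c: ⊤, d: ⊤, e: ⊤, f: ⊤}
Applying B4's transfer function to that IN value gives OUT[B4] (row B4 above).

Answer: {a: ⊤, b: ⊤, c: ⊤, d: ⊤, e: ⊤, f: -}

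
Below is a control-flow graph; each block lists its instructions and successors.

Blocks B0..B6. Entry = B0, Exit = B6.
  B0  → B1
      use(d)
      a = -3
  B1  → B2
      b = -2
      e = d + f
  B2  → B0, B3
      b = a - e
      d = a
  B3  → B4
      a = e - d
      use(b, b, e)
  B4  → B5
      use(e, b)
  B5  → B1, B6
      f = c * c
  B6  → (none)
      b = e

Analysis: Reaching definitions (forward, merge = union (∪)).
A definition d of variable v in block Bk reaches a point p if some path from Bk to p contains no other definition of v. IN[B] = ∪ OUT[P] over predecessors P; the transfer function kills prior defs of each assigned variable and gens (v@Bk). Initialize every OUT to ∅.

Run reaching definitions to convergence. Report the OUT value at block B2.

Fixpoint table:
  B0:   IN={a@B0, a@B3, b@B2, d@B2, e@B1, f@B5}   OUT={a@B0, b@B2, d@B2, e@B1, f@B5}
  B1:   IN={a@B0, a@B3, b@B2, d@B2, e@B1, f@B5}   OUT={a@B0, a@B3, b@B1, d@B2, e@B1, f@B5}
  B2:   IN={a@B0, a@B3, b@B1, d@B2, e@B1, f@B5}   OUT={a@B0, a@B3, b@B2, d@B2, e@B1, f@B5}
  B3:   IN={a@B0, a@B3, b@B2, d@B2, e@B1, f@B5}   OUT={a@B3, b@B2, d@B2, e@B1, f@B5}
  B4:   IN={a@B3, b@B2, d@B2, e@B1, f@B5}   OUT={a@B3, b@B2, d@B2, e@B1, f@B5}
  B5:   IN={a@B3, b@B2, d@B2, e@B1, f@B5}   OUT={a@B3, b@B2, d@B2, e@B1, f@B5}
  B6:   IN={a@B3, b@B2, d@B2, e@B1, f@B5}   OUT={a@B3, b@B6, d@B2, e@B1, f@B5}

Merge at B2: IN[B2] = OUT[B1] = {a@B0, a@B3, b@B1, d@B2, e@B1, f@B5}
Applying B2's transfer function to that IN value gives OUT[B2] (row B2 above).

Answer: {a@B0, a@B3, b@B2, d@B2, e@B1, f@B5}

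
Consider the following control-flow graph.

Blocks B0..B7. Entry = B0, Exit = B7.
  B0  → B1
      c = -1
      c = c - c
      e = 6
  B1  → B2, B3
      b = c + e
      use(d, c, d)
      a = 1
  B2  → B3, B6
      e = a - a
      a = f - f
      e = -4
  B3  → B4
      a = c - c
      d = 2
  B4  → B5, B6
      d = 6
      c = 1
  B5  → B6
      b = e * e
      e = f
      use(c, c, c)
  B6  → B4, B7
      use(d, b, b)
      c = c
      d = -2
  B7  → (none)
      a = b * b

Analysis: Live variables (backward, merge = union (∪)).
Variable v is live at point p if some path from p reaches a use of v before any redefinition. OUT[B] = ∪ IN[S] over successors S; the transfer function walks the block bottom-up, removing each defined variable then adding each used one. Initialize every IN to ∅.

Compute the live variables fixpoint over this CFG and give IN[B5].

Fixpoint table:
  B0:   IN={d, f}   OUT={c, d, e, f}
  B1:   IN={c, d, e, f}   OUT={a, b, c, d, e, f}
  B2:   IN={a, b, c, d, f}   OUT={b, c, d, e, f}
  B3:   IN={b, c, e, f}   OUT={b, e, f}
  B4:   IN={b, e, f}   OUT={b, c, d, e, f}
  B5:   IN={c, d, e, f}   OUT={b, c, d, e, f}
  B6:   IN={b, c, d, e, f}   OUT={b, e, f}
  B7:   IN={b}   OUT={}

Merge at B5: OUT[B5] = IN[B6] = {b, c, d, e, f}
Applying B5's transfer function to that OUT value gives IN[B5] (row B5 above).

Answer: {c, d, e, f}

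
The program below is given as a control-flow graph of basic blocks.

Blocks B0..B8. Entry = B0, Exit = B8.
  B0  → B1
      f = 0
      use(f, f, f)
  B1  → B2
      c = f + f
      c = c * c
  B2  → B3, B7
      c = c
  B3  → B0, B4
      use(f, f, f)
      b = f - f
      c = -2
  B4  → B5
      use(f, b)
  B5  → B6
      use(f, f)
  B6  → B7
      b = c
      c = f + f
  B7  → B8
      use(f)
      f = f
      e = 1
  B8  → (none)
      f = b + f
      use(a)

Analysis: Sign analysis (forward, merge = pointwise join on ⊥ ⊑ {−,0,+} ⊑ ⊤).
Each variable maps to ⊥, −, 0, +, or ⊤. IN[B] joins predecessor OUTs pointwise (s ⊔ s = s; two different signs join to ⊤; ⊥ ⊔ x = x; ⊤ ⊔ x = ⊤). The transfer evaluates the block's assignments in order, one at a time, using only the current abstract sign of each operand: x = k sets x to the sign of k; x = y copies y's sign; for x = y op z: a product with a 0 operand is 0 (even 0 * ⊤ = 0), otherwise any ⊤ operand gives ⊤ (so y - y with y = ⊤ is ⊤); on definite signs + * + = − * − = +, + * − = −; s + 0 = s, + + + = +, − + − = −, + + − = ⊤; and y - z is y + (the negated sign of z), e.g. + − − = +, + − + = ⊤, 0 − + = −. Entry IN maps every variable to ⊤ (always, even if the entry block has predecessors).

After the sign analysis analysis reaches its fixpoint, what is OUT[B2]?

Answer: {a: ⊤, b: ⊤, c: 0, d: ⊤, e: ⊤, f: 0}

Working:
Converged values:
  B0:   IN=(all ⊤)   OUT={f:0; rest ⊤}
  B1:   IN={f:0; rest ⊤}   OUT={c:0, f:0; rest ⊤}
  B2:   IN={c:0, f:0; rest ⊤}   OUT={c:0, f:0; rest ⊤}
  B3:   IN={c:0, f:0; rest ⊤}   OUT={b:0, c:-, f:0; rest ⊤}
  B4:   IN={b:0, c:-, f:0; rest ⊤}   OUT={b:0, c:-, f:0; rest ⊤}
  B5:   IN={b:0, c:-, f:0; rest ⊤}   OUT={b:0, c:-, f:0; rest ⊤}
  B6:   IN={b:0, c:-, f:0; rest ⊤}   OUT={b:-, c:0, f:0; rest ⊤}
  B7:   IN={c:0, f:0; rest ⊤}   OUT={c:0, e:+, f:0; rest ⊤}
  B8:   IN={c:0, e:+, f:0; rest ⊤}   OUT={c:0, e:+; rest ⊤}

Merge at B2: IN[B2] = OUT[B1] = {a: ⊤, b: ⊤, c: 0, d: ⊤, e: ⊤, f: 0}
Applying B2's transfer function to that IN value gives OUT[B2] (row B2 above).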